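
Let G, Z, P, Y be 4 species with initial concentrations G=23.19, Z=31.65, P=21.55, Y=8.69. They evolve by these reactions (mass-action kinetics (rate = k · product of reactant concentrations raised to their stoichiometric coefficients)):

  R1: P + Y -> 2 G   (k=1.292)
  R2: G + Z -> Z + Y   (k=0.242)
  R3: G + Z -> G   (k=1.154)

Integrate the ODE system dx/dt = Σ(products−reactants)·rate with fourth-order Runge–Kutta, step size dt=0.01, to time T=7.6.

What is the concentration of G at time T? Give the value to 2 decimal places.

G at T = 47.21

RK4 with dt=0.01: 760 steps to T=7.6. Trajectory (selected grid times):
t=0.00: G=23.19 Z=31.65 P=21.55 Y=8.69
t=0.84: G=47.19 Z=0.00 P=6.23 Y=0.01
t=1.69: G=47.21 Z=0.00 P=6.22 Y=0.00
t=2.53: G=47.21 Z=0.00 P=6.22 Y=0.00
t=3.38: G=47.21 Z=0.00 P=6.22 Y=0.00
t=4.22: G=47.21 Z=0.00 P=6.22 Y=0.00
t=5.07: G=47.21 Z=0.00 P=6.22 Y=0.00
t=5.91: G=47.21 Z=0.00 P=6.22 Y=0.00
t=6.76: G=47.21 Z=0.00 P=6.22 Y=0.00
t=7.60: G=47.21 Z=0.00 P=6.22 Y=0.00
Read off G at T=7.6: 47.21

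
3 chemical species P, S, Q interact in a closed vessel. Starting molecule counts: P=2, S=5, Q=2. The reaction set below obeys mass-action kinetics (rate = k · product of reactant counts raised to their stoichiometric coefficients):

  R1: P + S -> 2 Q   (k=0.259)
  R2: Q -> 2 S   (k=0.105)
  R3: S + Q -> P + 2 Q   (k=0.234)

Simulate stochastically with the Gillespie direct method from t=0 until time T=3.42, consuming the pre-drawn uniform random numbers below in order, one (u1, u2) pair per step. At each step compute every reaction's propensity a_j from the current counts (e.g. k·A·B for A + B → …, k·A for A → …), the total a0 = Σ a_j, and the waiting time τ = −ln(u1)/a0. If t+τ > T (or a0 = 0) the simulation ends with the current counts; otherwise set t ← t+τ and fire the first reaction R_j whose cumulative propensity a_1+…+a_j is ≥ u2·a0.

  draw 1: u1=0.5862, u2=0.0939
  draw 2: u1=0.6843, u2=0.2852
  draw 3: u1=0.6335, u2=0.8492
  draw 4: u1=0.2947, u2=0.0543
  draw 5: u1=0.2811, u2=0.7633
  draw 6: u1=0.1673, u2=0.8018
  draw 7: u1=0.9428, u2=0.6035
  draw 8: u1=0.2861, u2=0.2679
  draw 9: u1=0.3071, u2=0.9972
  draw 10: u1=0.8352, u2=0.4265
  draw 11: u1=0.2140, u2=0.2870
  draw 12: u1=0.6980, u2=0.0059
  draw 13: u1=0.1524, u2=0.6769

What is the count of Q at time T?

Q at T = 12

t=0.000: P=2 S=5 Q=2
Draw 1: a1=2.590, a2=0.210, a3=2.340, a0=5.140; τ=−ln(0.5862)/5.140=0.104 → t=0.104; u2·a0=0.0939·5.140=0.483 ≤ a1=2.590 → R1 fires; P=1 S=4 Q=4
Draw 2: a1=1.036, a2=0.420, a3=3.744, a0=5.200; τ=−ln(0.6843)/5.200=0.073 → t=0.177; u2·a0=0.2852·5.200=1.483; a1+a2=1.456 < 1.483 ≤ a1+…+a3=5.200 → R3 fires; P=2 S=3 Q=5
Draw 3: a1=1.554, a2=0.525, a3=3.510, a0=5.589; τ=−ln(0.6335)/5.589=0.082 → t=0.259; u2·a0=0.8492·5.589=4.746; a1+a2=2.079 < 4.746 ≤ a1+…+a3=5.589 → R3 fires; P=3 S=2 Q=6
Draw 4: a1=1.554, a2=0.630, a3=2.808, a0=4.992; τ=−ln(0.2947)/4.992=0.245 → t=0.503; u2·a0=0.0543·4.992=0.271 ≤ a1=1.554 → R1 fires; P=2 S=1 Q=8
Draw 5: a1=0.518, a2=0.840, a3=1.872, a0=3.230; τ=−ln(0.2811)/3.230=0.393 → t=0.896; u2·a0=0.7633·3.230=2.465; a1+a2=1.358 < 2.465 ≤ a1+…+a3=3.230 → R3 fires; P=3 S=0 Q=9
Draw 6: a1=0.000, a2=0.945, a3=0.000, a0=0.945; τ=−ln(0.1673)/0.945=1.892 → t=2.788; u2·a0=0.8018·0.945=0.758; a1=0.000 < 0.758 ≤ a1+a2=0.945 → R2 fires; P=3 S=2 Q=8
Draw 7: a1=1.554, a2=0.840, a3=3.744, a0=6.138; τ=−ln(0.9428)/6.138=0.010 → t=2.798; u2·a0=0.6035·6.138=3.704; a1+a2=2.394 < 3.704 ≤ a1+…+a3=6.138 → R3 fires; P=4 S=1 Q=9
Draw 8: a1=1.036, a2=0.945, a3=2.106, a0=4.087; τ=−ln(0.2861)/4.087=0.306 → t=3.104; u2·a0=0.2679·4.087=1.095; a1=1.036 < 1.095 ≤ a1+a2=1.981 → R2 fires; P=4 S=3 Q=8
Draw 9: a1=3.108, a2=0.840, a3=5.616, a0=9.564; τ=−ln(0.3071)/9.564=0.123 → t=3.227; u2·a0=0.9972·9.564=9.537; a1+a2=3.948 < 9.537 ≤ a1+…+a3=9.564 → R3 fires; P=5 S=2 Q=9
Draw 10: a1=2.590, a2=0.945, a3=4.212, a0=7.747; τ=−ln(0.8352)/7.747=0.023 → t=3.251; u2·a0=0.4265·7.747=3.304; a1=2.590 < 3.304 ≤ a1+a2=3.535 → R2 fires; P=5 S=4 Q=8
Draw 11: a1=5.180, a2=0.840, a3=7.488, a0=13.508; τ=−ln(0.2140)/13.508=0.114 → t=3.365; u2·a0=0.2870·13.508=3.877 ≤ a1=5.180 → R1 fires; P=4 S=3 Q=10
Draw 12: a1=3.108, a2=1.050, a3=7.020, a0=11.178; τ=−ln(0.6980)/11.178=0.032 → t=3.397; u2·a0=0.0059·11.178=0.066 ≤ a1=3.108 → R1 fires; P=3 S=2 Q=12
Draw 13: a1=1.554, a2=1.260, a3=5.616, a0=8.430; τ=−ln(0.1524)/8.430=0.223 → t=3.620 > T=3.42: stop.
Read off Q at T=3.42: 12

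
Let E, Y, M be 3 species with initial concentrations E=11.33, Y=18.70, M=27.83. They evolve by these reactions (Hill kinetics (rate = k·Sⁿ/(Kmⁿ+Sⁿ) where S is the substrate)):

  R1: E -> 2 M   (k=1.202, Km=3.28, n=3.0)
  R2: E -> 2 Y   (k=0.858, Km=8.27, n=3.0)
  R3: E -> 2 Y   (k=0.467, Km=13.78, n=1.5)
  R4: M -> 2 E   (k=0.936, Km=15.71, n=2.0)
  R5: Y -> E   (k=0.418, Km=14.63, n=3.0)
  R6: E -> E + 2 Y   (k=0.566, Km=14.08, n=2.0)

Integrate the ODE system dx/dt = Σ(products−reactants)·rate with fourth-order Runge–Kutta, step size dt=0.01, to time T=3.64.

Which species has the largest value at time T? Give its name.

RK4 with dt=0.01: 364 steps to T=3.64. Trajectory (selected grid times):
t=0.00: E=11.33 Y=18.70 M=27.83
t=0.40: E=11.22 Y=19.41 M=28.48
t=0.81: E=11.12 Y=20.13 M=29.15
t=1.21: E=11.04 Y=20.82 M=29.79
t=1.62: E=10.97 Y=21.52 M=30.45
t=2.02: E=10.90 Y=22.20 M=31.09
t=2.43: E=10.85 Y=22.89 M=31.74
t=2.83: E=10.80 Y=23.55 M=32.38
t=3.24: E=10.77 Y=24.22 M=33.02
t=3.64: E=10.74 Y=24.87 M=33.65
At T=3.64: E=10.74 Y=24.87 M=33.65; the largest is M.

Dominant species at T: M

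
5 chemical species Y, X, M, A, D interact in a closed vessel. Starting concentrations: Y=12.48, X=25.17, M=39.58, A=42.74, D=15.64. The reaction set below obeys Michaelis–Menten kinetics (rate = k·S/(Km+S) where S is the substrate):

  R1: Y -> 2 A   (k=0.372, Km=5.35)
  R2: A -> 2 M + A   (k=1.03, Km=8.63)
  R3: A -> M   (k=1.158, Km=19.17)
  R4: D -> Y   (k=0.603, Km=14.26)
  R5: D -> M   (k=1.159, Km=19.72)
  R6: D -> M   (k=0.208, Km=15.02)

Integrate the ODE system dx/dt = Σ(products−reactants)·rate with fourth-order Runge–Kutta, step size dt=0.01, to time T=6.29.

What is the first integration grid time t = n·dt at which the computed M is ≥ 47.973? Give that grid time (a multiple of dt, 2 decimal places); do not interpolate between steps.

RK4 with dt=0.01: 629 steps to T=6.29. Trajectory (selected grid times):
t=0.00: Y=12.48 X=25.17 M=39.58 A=42.74 D=15.64
t=0.70: Y=12.52 X=25.17 M=41.77 A=42.55 D=14.99
t=1.40: Y=12.55 X=25.17 M=43.94 A=42.35 D=14.36
t=2.10: Y=12.57 X=25.17 M=46.10 A=42.16 D=13.74
t=2.70: Y=12.59 X=25.17 M=47.95 A=42.00 D=13.23
t=2.71: Y=12.59 X=25.17 M=47.98 A=41.99 D=13.22
t=2.80: Y=12.60 X=25.17 M=48.26 A=41.97 D=13.14
t=3.49: Y=12.61 X=25.17 M=50.36 A=41.78 D=12.56
t=4.19: Y=12.63 X=25.17 M=52.49 A=41.59 D=11.99
t=4.89: Y=12.63 X=25.17 M=54.60 A=41.40 D=11.43
t=5.59: Y=12.64 X=25.17 M=56.71 A=41.21 D=10.89
t=6.29: Y=12.63 X=25.17 M=58.80 A=41.03 D=10.37
M(2.70)=47.949 < 47.973 but M(2.71)=47.980 ≥ 47.973, so the first grid time is t=2.71.

Threshold first reached at t = 2.71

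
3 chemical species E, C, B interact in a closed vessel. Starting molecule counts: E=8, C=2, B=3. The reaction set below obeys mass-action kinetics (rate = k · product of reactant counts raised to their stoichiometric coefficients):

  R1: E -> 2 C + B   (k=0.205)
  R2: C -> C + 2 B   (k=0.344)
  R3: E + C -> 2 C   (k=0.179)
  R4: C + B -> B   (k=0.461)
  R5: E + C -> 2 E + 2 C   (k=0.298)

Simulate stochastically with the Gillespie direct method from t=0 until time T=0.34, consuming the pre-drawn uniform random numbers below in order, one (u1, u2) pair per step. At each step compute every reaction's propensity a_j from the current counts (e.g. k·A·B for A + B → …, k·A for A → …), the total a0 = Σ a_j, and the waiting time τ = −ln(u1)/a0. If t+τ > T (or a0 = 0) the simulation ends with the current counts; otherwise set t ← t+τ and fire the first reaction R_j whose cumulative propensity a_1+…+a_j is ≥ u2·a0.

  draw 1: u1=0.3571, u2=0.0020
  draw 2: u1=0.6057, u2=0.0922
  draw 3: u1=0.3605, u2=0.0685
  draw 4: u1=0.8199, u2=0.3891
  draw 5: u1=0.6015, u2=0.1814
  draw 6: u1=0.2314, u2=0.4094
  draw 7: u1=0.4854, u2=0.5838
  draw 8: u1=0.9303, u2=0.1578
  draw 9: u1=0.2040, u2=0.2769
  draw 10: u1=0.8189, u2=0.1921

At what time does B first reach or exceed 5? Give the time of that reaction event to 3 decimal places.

t=0.000: E=8 C=2 B=3
Draw 1: a1=1.640, a2=0.688, a3=2.864, a4=2.766, a5=4.768, a0=12.726; τ=−ln(0.3571)/12.726=0.081 → t=0.081; u2·a0=0.0020·12.726=0.025 ≤ a1=1.640 → R1 fires; E=7 C=4 B=4
Draw 2: a1=1.435, a2=1.376, a3=5.012, a4=7.376, a5=8.344, a0=23.543; τ=−ln(0.6057)/23.543=0.021 → t=0.102; u2·a0=0.0922·23.543=2.171; a1=1.435 < 2.171 ≤ a1+a2=2.811 → R2 fires; E=7 C=4 B=6
Draw 3: a1=1.435, a2=1.376, a3=5.012, a4=11.064, a5=8.344, a0=27.231; τ=−ln(0.3605)/27.231=0.037 → t=0.140; u2·a0=0.0685·27.231=1.865; a1=1.435 < 1.865 ≤ a1+a2=2.811 → R2 fires; E=7 C=4 B=8
Draw 4: a1=1.435, a2=1.376, a3=5.012, a4=14.752, a5=8.344, a0=30.919; τ=−ln(0.8199)/30.919=0.006 → t=0.146; u2·a0=0.3891·30.919=12.031; a1+…+a3=7.823 < 12.031 ≤ a1+…+a4=22.575 → R4 fires; E=7 C=3 B=8
Draw 5: a1=1.435, a2=1.032, a3=3.759, a4=11.064, a5=6.258, a0=23.548; τ=−ln(0.6015)/23.548=0.022 → t=0.168; u2·a0=0.1814·23.548=4.272; a1+a2=2.467 < 4.272 ≤ a1+…+a3=6.226 → R3 fires; E=6 C=4 B=8
Draw 6: a1=1.230, a2=1.376, a3=4.296, a4=14.752, a5=7.152, a0=28.806; τ=−ln(0.2314)/28.806=0.051 → t=0.218; u2·a0=0.4094·28.806=11.793; a1+…+a3=6.902 < 11.793 ≤ a1+…+a4=21.654 → R4 fires; E=6 C=3 B=8
Draw 7: a1=1.230, a2=1.032, a3=3.222, a4=11.064, a5=5.364, a0=21.912; τ=−ln(0.4854)/21.912=0.033 → t=0.251; u2·a0=0.5838·21.912=12.792; a1+…+a3=5.484 < 12.792 ≤ a1+…+a4=16.548 → R4 fires; E=6 C=2 B=8
Draw 8: a1=1.230, a2=0.688, a3=2.148, a4=7.376, a5=3.576, a0=15.018; τ=−ln(0.9303)/15.018=0.005 → t=0.256; u2·a0=0.1578·15.018=2.370; a1+a2=1.918 < 2.370 ≤ a1+…+a3=4.066 → R3 fires; E=5 C=3 B=8
Draw 9: a1=1.025, a2=1.032, a3=2.685, a4=11.064, a5=4.470, a0=20.276; τ=−ln(0.2040)/20.276=0.078 → t=0.335; u2·a0=0.2769·20.276=5.614; a1+…+a3=4.742 < 5.614 ≤ a1+…+a4=15.806 → R4 fires; E=5 C=2 B=8
Draw 10: a1=1.025, a2=0.688, a3=1.790, a4=7.376, a5=2.980, a0=13.859; τ=−ln(0.8189)/13.859=0.014 → t=0.349 > T=0.34: stop.
B first becomes ≥ 5 when it reaches 6 at the event at t=0.102.

Threshold first reached at t = 0.102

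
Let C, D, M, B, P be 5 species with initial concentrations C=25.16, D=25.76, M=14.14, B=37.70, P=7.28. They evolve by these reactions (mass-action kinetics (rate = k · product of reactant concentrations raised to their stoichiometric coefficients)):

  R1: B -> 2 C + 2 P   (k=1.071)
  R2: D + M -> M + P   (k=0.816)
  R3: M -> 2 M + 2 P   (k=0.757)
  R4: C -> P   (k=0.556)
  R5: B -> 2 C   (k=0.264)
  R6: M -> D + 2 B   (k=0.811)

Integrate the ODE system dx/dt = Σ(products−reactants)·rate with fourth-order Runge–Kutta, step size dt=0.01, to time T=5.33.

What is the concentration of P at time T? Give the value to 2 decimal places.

RK4 with dt=0.01: 533 steps to T=5.33. Trajectory (selected grid times):
t=0.00: C=25.16 D=25.76 M=14.14 B=37.70 P=7.28
t=0.59: C=59.78 D=1.02 M=13.70 B=26.35 P=105.41
t=1.18: C=74.16 D=0.99 M=13.27 B=20.90 P=175.71
t=1.78: C=79.37 D=0.99 M=12.84 B=18.10 P=244.57
t=2.37: C=80.33 D=0.99 M=12.44 B=16.59 P=310.01
t=2.96: C=79.43 D=0.99 M=12.05 B=15.64 P=373.37
t=3.55: C=77.71 D=0.99 M=11.67 B=14.95 P=434.75
t=4.15: C=75.62 D=0.99 M=11.30 B=14.39 P=495.20
t=4.74: C=73.44 D=0.99 M=10.95 B=13.90 P=552.77
t=5.33: C=71.24 D=0.99 M=10.60 B=13.44 P=608.55
Read off P at T=5.33: 608.55

P at T = 608.55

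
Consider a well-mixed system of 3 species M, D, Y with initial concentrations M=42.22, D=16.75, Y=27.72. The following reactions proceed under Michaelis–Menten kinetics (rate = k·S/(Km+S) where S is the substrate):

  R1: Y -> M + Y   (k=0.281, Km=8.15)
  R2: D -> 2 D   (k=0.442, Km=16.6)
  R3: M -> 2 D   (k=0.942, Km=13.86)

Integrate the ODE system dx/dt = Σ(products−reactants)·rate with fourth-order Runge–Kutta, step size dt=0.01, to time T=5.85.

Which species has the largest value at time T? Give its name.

Dominant species at T: M

RK4 with dt=0.01: 585 steps to T=5.85. Trajectory (selected grid times):
t=0.00: M=42.22 D=16.75 Y=27.72
t=0.65: M=41.90 D=17.82 Y=27.72
t=1.30: M=41.58 D=18.89 Y=27.72
t=1.95: M=41.26 D=19.96 Y=27.72
t=2.60: M=40.95 D=21.03 Y=27.72
t=3.25: M=40.63 D=22.11 Y=27.72
t=3.90: M=40.32 D=23.19 Y=27.72
t=4.55: M=40.00 D=24.27 Y=27.72
t=5.20: M=39.69 D=25.35 Y=27.72
t=5.85: M=39.38 D=26.43 Y=27.72
At T=5.85: M=39.38 D=26.43 Y=27.72; the largest is M.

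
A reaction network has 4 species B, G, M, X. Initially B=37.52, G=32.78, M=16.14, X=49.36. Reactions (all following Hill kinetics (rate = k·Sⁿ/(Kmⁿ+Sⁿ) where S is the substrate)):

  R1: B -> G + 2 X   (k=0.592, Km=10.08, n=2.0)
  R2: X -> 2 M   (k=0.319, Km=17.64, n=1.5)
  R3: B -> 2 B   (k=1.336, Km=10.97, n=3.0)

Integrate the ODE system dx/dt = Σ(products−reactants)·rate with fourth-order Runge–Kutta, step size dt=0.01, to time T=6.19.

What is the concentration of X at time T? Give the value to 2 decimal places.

X at T = 54.60

RK4 with dt=0.01: 619 steps to T=6.19. Trajectory (selected grid times):
t=0.00: B=37.52 G=32.78 M=16.14 X=49.36
t=0.69: B=38.04 G=33.16 M=16.50 X=49.94
t=1.38: B=38.56 G=33.54 M=16.87 X=50.52
t=2.06: B=39.07 G=33.92 M=17.23 X=51.10
t=2.75: B=39.59 G=34.30 M=17.59 X=51.68
t=3.44: B=40.11 G=34.69 M=17.96 X=52.26
t=4.13: B=40.63 G=35.07 M=18.33 X=52.85
t=4.81: B=41.14 G=35.45 M=18.69 X=53.43
t=5.50: B=41.66 G=35.84 M=19.07 X=54.01
t=6.19: B=42.18 G=36.22 M=19.44 X=54.60
Read off X at T=6.19: 54.60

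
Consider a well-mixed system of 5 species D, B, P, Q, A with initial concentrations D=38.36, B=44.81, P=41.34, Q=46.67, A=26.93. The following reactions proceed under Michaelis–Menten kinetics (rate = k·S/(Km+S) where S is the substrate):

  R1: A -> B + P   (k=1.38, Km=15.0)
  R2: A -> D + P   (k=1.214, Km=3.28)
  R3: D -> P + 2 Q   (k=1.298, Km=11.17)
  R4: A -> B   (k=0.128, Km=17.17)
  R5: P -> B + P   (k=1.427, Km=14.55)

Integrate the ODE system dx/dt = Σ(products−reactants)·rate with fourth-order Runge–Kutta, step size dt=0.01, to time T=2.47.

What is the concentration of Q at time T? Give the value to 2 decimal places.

Q at T = 51.64

RK4 with dt=0.01: 247 steps to T=2.47. Trajectory (selected grid times):
t=0.00: D=38.36 B=44.81 P=41.34 Q=46.67 A=26.93
t=0.27: D=38.38 B=45.36 P=42.14 Q=47.21 A=26.38
t=0.55: D=38.40 B=45.92 P=42.97 Q=47.78 A=25.81
t=0.82: D=38.42 B=46.46 P=43.77 Q=48.32 A=25.26
t=1.10: D=38.44 B=47.03 P=44.59 Q=48.88 A=24.70
t=1.37: D=38.46 B=47.57 P=45.38 Q=49.43 A=24.16
t=1.65: D=38.47 B=48.13 P=46.20 Q=49.99 A=23.60
t=1.92: D=38.49 B=48.67 P=46.99 Q=50.53 A=23.07
t=2.20: D=38.50 B=49.23 P=47.80 Q=51.10 A=22.52
t=2.47: D=38.52 B=49.77 P=48.58 Q=51.64 A=21.99
Read off Q at T=2.47: 51.64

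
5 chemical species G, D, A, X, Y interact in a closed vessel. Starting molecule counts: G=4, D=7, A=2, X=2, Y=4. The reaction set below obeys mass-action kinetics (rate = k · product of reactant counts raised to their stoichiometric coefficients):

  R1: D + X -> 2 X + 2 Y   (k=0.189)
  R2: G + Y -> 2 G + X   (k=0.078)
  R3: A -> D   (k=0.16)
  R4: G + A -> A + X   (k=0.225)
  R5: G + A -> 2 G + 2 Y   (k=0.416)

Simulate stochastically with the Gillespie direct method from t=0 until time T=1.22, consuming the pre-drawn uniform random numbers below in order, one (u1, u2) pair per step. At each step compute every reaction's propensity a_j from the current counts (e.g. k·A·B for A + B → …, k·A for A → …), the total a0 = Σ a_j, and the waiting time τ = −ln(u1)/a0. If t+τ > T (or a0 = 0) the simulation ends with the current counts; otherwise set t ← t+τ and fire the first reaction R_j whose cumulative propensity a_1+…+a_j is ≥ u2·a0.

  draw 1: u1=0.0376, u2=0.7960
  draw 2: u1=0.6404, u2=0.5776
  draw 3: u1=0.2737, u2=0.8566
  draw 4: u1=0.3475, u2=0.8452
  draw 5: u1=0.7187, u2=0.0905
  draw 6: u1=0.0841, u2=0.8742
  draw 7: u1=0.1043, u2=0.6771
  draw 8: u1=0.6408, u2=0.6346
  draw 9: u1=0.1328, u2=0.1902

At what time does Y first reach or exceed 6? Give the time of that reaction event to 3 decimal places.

t=0.000: G=4 D=7 A=2 X=2 Y=4
Draw 1: a1=2.646, a2=1.248, a3=0.320, a4=1.800, a5=3.328, a0=9.342; τ=−ln(0.0376)/9.342=0.351 → t=0.351; u2·a0=0.7960·9.342=7.436; a1+…+a4=6.014 < 7.436 ≤ a1+…+a5=9.342 → R5 fires; G=5 D=7 A=1 X=2 Y=6
Draw 2: a1=2.646, a2=2.340, a3=0.160, a4=1.125, a5=2.080, a0=8.351; τ=−ln(0.6404)/8.351=0.053 → t=0.405; u2·a0=0.5776·8.351=4.824; a1=2.646 < 4.824 ≤ a1+a2=4.986 → R2 fires; G=6 D=7 A=1 X=3 Y=5
Draw 3: a1=3.969, a2=2.340, a3=0.160, a4=1.350, a5=2.496, a0=10.315; τ=−ln(0.2737)/10.315=0.126 → t=0.530; u2·a0=0.8566·10.315=8.836; a1+…+a4=7.819 < 8.836 ≤ a1+…+a5=10.315 → R5 fires; G=7 D=7 A=0 X=3 Y=7
Draw 4: a1=3.969, a2=3.822, a3=0.000, a4=0.000, a5=0.000, a0=7.791; τ=−ln(0.3475)/7.791=0.136 → t=0.666; u2·a0=0.8452·7.791=6.585; a1=3.969 < 6.585 ≤ a1+a2=7.791 → R2 fires; G=8 D=7 A=0 X=4 Y=6
Draw 5: a1=5.292, a2=3.744, a3=0.000, a4=0.000, a5=0.000, a0=9.036; τ=−ln(0.7187)/9.036=0.037 → t=0.702; u2·a0=0.0905·9.036=0.818 ≤ a1=5.292 → R1 fires; G=8 D=6 A=0 X=5 Y=8
Draw 6: a1=5.670, a2=4.992, a3=0.000, a4=0.000, a5=0.000, a0=10.662; τ=−ln(0.0841)/10.662=0.232 → t=0.935; u2·a0=0.8742·10.662=9.321; a1=5.670 < 9.321 ≤ a1+a2=10.662 → R2 fires; G=9 D=6 A=0 X=6 Y=7
Draw 7: a1=6.804, a2=4.914, a3=0.000, a4=0.000, a5=0.000, a0=11.718; τ=−ln(0.1043)/11.718=0.193 → t=1.127; u2·a0=0.6771·11.718=7.934; a1=6.804 < 7.934 ≤ a1+a2=11.718 → R2 fires; G=10 D=6 A=0 X=7 Y=6
Draw 8: a1=7.938, a2=4.680, a3=0.000, a4=0.000, a5=0.000, a0=12.618; τ=−ln(0.6408)/12.618=0.035 → t=1.163; u2·a0=0.6346·12.618=8.007; a1=7.938 < 8.007 ≤ a1+a2=12.618 → R2 fires; G=11 D=6 A=0 X=8 Y=5
Draw 9: a1=9.072, a2=4.290, a3=0.000, a4=0.000, a5=0.000, a0=13.362; τ=−ln(0.1328)/13.362=0.151 → t=1.314 > T=1.22: stop.
Y first becomes ≥ 6 when it reaches 6 at the event at t=0.351.

Threshold first reached at t = 0.351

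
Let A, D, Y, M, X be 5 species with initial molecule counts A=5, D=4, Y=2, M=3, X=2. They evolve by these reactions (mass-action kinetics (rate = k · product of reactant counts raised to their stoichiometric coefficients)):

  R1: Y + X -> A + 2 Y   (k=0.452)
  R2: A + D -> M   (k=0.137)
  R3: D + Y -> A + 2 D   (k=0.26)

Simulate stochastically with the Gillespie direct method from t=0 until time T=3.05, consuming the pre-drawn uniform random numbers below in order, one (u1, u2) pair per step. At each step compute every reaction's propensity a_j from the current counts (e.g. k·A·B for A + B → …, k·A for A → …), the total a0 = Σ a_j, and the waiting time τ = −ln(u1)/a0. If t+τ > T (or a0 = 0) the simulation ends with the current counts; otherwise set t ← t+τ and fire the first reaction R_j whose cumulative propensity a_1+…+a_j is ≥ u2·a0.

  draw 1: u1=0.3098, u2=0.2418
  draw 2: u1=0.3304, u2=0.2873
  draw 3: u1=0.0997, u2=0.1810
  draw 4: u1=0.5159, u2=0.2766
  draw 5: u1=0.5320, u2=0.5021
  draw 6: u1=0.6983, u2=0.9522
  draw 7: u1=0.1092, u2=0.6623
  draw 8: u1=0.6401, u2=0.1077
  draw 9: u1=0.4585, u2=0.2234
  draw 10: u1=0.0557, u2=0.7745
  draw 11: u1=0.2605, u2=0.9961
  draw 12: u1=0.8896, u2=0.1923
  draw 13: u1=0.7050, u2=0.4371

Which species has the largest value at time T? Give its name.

t=0.000: A=5 D=4 Y=2 M=3 X=2
Draw 1: a1=1.808, a2=2.740, a3=2.080, a0=6.628; τ=−ln(0.3098)/6.628=0.177 → t=0.177; u2·a0=0.2418·6.628=1.603 ≤ a1=1.808 → R1 fires; A=6 D=4 Y=3 M=3 X=1
Draw 2: a1=1.356, a2=3.288, a3=3.120, a0=7.764; τ=−ln(0.3304)/7.764=0.143 → t=0.319; u2·a0=0.2873·7.764=2.231; a1=1.356 < 2.231 ≤ a1+a2=4.644 → R2 fires; A=5 D=3 Y=3 M=4 X=1
Draw 3: a1=1.356, a2=2.055, a3=2.340, a0=5.751; τ=−ln(0.0997)/5.751=0.401 → t=0.720; u2·a0=0.1810·5.751=1.041 ≤ a1=1.356 → R1 fires; A=6 D=3 Y=4 M=4 X=0
Draw 4: a1=0.000, a2=2.466, a3=3.120, a0=5.586; τ=−ln(0.5159)/5.586=0.118 → t=0.839; u2·a0=0.2766·5.586=1.545; a1=0.000 < 1.545 ≤ a1+a2=2.466 → R2 fires; A=5 D=2 Y=4 M=5 X=0
Draw 5: a1=0.000, a2=1.370, a3=2.080, a0=3.450; τ=−ln(0.5320)/3.450=0.183 → t=1.022; u2·a0=0.5021·3.450=1.732; a1+a2=1.370 < 1.732 ≤ a1+…+a3=3.450 → R3 fires; A=6 D=3 Y=3 M=5 X=0
Draw 6: a1=0.000, a2=2.466, a3=2.340, a0=4.806; τ=−ln(0.6983)/4.806=0.075 → t=1.096; u2·a0=0.9522·4.806=4.576; a1+a2=2.466 < 4.576 ≤ a1+…+a3=4.806 → R3 fires; A=7 D=4 Y=2 M=5 X=0
Draw 7: a1=0.000, a2=3.836, a3=2.080, a0=5.916; τ=−ln(0.1092)/5.916=0.374 → t=1.471; u2·a0=0.6623·5.916=3.918; a1+a2=3.836 < 3.918 ≤ a1+…+a3=5.916 → R3 fires; A=8 D=5 Y=1 M=5 X=0
Draw 8: a1=0.000, a2=5.480, a3=1.300, a0=6.780; τ=−ln(0.6401)/6.780=0.066 → t=1.537; u2·a0=0.1077·6.780=0.730; a1=0.000 < 0.730 ≤ a1+a2=5.480 → R2 fires; A=7 D=4 Y=1 M=6 X=0
Draw 9: a1=0.000, a2=3.836, a3=1.040, a0=4.876; τ=−ln(0.4585)/4.876=0.160 → t=1.697; u2·a0=0.2234·4.876=1.089; a1=0.000 < 1.089 ≤ a1+a2=3.836 → R2 fires; A=6 D=3 Y=1 M=7 X=0
Draw 10: a1=0.000, a2=2.466, a3=0.780, a0=3.246; τ=−ln(0.0557)/3.246=0.890 → t=2.586; u2·a0=0.7745·3.246=2.514; a1+a2=2.466 < 2.514 ≤ a1+…+a3=3.246 → R3 fires; A=7 D=4 Y=0 M=7 X=0
Draw 11: a1=0.000, a2=3.836, a3=0.000, a0=3.836; τ=−ln(0.2605)/3.836=0.351 → t=2.937; u2·a0=0.9961·3.836=3.821; a1=0.000 < 3.821 ≤ a1+a2=3.836 → R2 fires; A=6 D=3 Y=0 M=8 X=0
Draw 12: a1=0.000, a2=2.466, a3=0.000, a0=2.466; τ=−ln(0.8896)/2.466=0.047 → t=2.984; u2·a0=0.1923·2.466=0.474; a1=0.000 < 0.474 ≤ a1+a2=2.466 → R2 fires; A=5 D=2 Y=0 M=9 X=0
Draw 13: a1=0.000, a2=1.370, a3=0.000, a0=1.370; τ=−ln(0.7050)/1.370=0.255 → t=3.239 > T=3.05: stop.
At T=3.05: A=5 D=2 Y=0 M=9 X=0; the largest is M.

Dominant species at T: M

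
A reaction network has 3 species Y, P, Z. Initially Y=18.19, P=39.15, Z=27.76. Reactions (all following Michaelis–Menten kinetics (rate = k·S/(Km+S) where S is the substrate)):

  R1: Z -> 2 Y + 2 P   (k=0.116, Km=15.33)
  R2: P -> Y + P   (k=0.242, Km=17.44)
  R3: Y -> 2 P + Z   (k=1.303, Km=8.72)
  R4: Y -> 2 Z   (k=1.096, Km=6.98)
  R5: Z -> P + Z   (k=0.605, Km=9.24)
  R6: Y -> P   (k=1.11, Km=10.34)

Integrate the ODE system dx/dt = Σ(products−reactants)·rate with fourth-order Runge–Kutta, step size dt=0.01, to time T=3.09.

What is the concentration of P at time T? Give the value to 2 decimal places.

P at T = 48.20

RK4 with dt=0.01: 309 steps to T=3.09. Trajectory (selected grid times):
t=0.00: Y=18.19 P=39.15 Z=27.76
t=0.34: Y=17.49 P=40.19 Z=28.57
t=0.69: Y=16.79 P=41.25 Z=29.39
t=1.03: Y=16.12 P=42.27 Z=30.18
t=1.37: Y=15.46 P=43.28 Z=30.95
t=1.72: Y=14.79 P=44.31 Z=31.74
t=2.06: Y=14.15 P=45.29 Z=32.49
t=2.40: Y=13.53 P=46.27 Z=33.23
t=2.75: Y=12.90 P=47.26 Z=33.98
t=3.09: Y=12.31 P=48.20 Z=34.69
Read off P at T=3.09: 48.20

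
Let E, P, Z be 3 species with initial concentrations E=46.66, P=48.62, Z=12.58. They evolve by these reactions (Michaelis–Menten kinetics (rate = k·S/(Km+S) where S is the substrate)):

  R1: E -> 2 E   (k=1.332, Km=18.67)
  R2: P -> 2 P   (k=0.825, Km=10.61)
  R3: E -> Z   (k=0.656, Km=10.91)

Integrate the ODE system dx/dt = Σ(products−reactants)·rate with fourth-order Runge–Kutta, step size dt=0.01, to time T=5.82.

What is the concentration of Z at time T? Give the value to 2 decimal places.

RK4 with dt=0.01: 582 steps to T=5.82. Trajectory (selected grid times):
t=0.00: E=46.66 P=48.62 Z=12.58
t=0.65: E=46.93 P=49.06 Z=12.93
t=1.29: E=47.20 P=49.50 Z=13.27
t=1.94: E=47.48 P=49.94 Z=13.61
t=2.59: E=47.75 P=50.38 Z=13.96
t=3.23: E=48.02 P=50.82 Z=14.30
t=3.88: E=48.30 P=51.26 Z=14.65
t=4.53: E=48.58 P=51.70 Z=15.00
t=5.17: E=48.85 P=52.14 Z=15.34
t=5.82: E=49.13 P=52.59 Z=15.69
Read off Z at T=5.82: 15.69

Z at T = 15.69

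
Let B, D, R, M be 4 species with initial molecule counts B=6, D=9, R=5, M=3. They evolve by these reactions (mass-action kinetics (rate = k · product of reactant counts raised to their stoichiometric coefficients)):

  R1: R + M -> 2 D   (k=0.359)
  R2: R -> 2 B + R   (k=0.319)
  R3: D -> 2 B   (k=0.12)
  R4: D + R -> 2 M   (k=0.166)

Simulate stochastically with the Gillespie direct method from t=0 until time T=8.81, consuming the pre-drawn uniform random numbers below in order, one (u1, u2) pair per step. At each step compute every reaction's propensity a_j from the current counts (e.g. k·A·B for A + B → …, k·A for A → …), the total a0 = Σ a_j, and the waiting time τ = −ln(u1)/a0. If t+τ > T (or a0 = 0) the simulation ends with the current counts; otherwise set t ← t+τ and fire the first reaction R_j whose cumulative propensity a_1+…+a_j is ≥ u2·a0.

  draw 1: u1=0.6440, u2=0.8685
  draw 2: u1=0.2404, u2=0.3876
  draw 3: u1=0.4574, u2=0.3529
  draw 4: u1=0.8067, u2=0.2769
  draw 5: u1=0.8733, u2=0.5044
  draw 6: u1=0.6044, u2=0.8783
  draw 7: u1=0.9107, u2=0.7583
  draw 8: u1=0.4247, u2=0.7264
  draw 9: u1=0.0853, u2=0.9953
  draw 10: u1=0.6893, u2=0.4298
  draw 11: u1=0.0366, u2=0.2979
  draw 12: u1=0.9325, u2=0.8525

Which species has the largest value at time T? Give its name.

t=0.000: B=6 D=9 R=5 M=3
Draw 1: a1=5.385, a2=1.595, a3=1.080, a4=7.470, a0=15.530; τ=−ln(0.6440)/15.530=0.028 → t=0.028; u2·a0=0.8685·15.530=13.488; a1+…+a3=8.060 < 13.488 ≤ a1+…+a4=15.530 → R4 fires; B=6 D=8 R=4 M=5
Draw 2: a1=7.180, a2=1.276, a3=0.960, a4=5.312, a0=14.728; τ=−ln(0.2404)/14.728=0.097 → t=0.125; u2·a0=0.3876·14.728=5.709 ≤ a1=7.180 → R1 fires; B=6 D=10 R=3 M=4
Draw 3: a1=4.308, a2=0.957, a3=1.200, a4=4.980, a0=11.445; τ=−ln(0.4574)/11.445=0.068 → t=0.193; u2·a0=0.3529·11.445=4.039 ≤ a1=4.308 → R1 fires; B=6 D=12 R=2 M=3
Draw 4: a1=2.154, a2=0.638, a3=1.440, a4=3.984, a0=8.216; τ=−ln(0.8067)/8.216=0.026 → t=0.220; u2·a0=0.2769·8.216=2.275; a1=2.154 < 2.275 ≤ a1+a2=2.792 → R2 fires; B=8 D=12 R=2 M=3
Draw 5: a1=2.154, a2=0.638, a3=1.440, a4=3.984, a0=8.216; τ=−ln(0.8733)/8.216=0.016 → t=0.236; u2·a0=0.5044·8.216=4.144; a1+a2=2.792 < 4.144 ≤ a1+…+a3=4.232 → R3 fires; B=10 D=11 R=2 M=3
Draw 6: a1=2.154, a2=0.638, a3=1.320, a4=3.652, a0=7.764; τ=−ln(0.6044)/7.764=0.065 → t=0.301; u2·a0=0.8783·7.764=6.819; a1+…+a3=4.112 < 6.819 ≤ a1+…+a4=7.764 → R4 fires; B=10 D=10 R=1 M=5
Draw 7: a1=1.795, a2=0.319, a3=1.200, a4=1.660, a0=4.974; τ=−ln(0.9107)/4.974=0.019 → t=0.320; u2·a0=0.7583·4.974=3.772; a1+…+a3=3.314 < 3.772 ≤ a1+…+a4=4.974 → R4 fires; B=10 D=9 R=0 M=7
Draw 8: a1=0.000, a2=0.000, a3=1.080, a4=0.000, a0=1.080; τ=−ln(0.4247)/1.080=0.793 → t=1.113; u2·a0=0.7264·1.080=0.785; a1+a2=0.000 < 0.785 ≤ a1+…+a3=1.080 → R3 fires; B=12 D=8 R=0 M=7
Draw 9: a1=0.000, a2=0.000, a3=0.960, a4=0.000, a0=0.960; τ=−ln(0.0853)/0.960=2.564 → t=3.677; u2·a0=0.9953·0.960=0.955; a1+a2=0.000 < 0.955 ≤ a1+…+a3=0.960 → R3 fires; B=14 D=7 R=0 M=7
Draw 10: a1=0.000, a2=0.000, a3=0.840, a4=0.000, a0=0.840; τ=−ln(0.6893)/0.840=0.443 → t=4.120; u2·a0=0.4298·0.840=0.361; a1+a2=0.000 < 0.361 ≤ a1+…+a3=0.840 → R3 fires; B=16 D=6 R=0 M=7
Draw 11: a1=0.000, a2=0.000, a3=0.720, a4=0.000, a0=0.720; τ=−ln(0.0366)/0.720=4.594 → t=8.714; u2·a0=0.2979·0.720=0.214; a1+a2=0.000 < 0.214 ≤ a1+…+a3=0.720 → R3 fires; B=18 D=5 R=0 M=7
Draw 12: a1=0.000, a2=0.000, a3=0.600, a4=0.000, a0=0.600; τ=−ln(0.9325)/0.600=0.116 → t=8.830 > T=8.81: stop.
At T=8.81: B=18 D=5 R=0 M=7; the largest is B.

Dominant species at T: B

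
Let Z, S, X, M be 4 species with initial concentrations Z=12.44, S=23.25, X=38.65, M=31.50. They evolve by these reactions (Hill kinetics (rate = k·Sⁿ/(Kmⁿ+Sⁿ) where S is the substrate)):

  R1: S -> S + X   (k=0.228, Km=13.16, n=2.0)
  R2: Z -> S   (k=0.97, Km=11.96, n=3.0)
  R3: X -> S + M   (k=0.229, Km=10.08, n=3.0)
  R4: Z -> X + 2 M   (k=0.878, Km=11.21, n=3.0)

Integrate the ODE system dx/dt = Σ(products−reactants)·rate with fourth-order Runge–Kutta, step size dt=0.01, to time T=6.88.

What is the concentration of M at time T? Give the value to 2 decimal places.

M at T = 37.80

RK4 with dt=0.01: 688 steps to T=6.88. Trajectory (selected grid times):
t=0.00: Z=12.44 S=23.25 X=38.65 M=31.50
t=0.76: Z=11.70 S=23.79 X=38.98 M=32.41
t=1.53: Z=11.01 S=24.31 X=39.29 M=33.27
t=2.29: Z=10.39 S=24.79 X=39.56 M=34.06
t=3.06: Z=9.82 S=25.24 X=39.81 M=34.81
t=3.82: Z=9.32 S=25.67 X=40.03 M=35.49
t=4.59: Z=8.86 S=26.07 X=40.23 M=36.14
t=5.35: Z=8.44 S=26.44 X=40.41 M=36.73
t=6.12: Z=8.07 S=26.80 X=40.57 M=37.29
t=6.88: Z=7.73 S=27.13 X=40.71 M=37.80
Read off M at T=6.88: 37.80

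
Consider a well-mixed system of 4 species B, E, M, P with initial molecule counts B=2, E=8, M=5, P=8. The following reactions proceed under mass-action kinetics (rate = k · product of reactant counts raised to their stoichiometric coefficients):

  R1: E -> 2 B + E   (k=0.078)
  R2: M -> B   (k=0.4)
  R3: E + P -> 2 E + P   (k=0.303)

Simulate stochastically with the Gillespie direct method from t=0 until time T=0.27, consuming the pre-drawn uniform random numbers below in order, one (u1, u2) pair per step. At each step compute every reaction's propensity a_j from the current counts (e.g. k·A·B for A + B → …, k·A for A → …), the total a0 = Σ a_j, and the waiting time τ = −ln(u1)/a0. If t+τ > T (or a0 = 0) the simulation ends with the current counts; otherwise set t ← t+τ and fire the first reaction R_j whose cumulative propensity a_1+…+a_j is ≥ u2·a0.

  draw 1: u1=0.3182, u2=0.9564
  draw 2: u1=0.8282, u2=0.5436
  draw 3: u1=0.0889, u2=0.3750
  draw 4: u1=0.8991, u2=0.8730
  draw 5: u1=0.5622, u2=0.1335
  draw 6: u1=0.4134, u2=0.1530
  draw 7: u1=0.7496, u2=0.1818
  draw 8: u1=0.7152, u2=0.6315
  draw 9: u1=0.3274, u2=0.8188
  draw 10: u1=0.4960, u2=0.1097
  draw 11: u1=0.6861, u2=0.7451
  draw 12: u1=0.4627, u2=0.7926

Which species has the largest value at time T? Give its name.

Dominant species at T: E

t=0.000: B=2 E=8 M=5 P=8
Draw 1: a1=0.624, a2=2.000, a3=19.392, a0=22.016; τ=−ln(0.3182)/22.016=0.052 → t=0.052; u2·a0=0.9564·22.016=21.056; a1+a2=2.624 < 21.056 ≤ a1+…+a3=22.016 → R3 fires; B=2 E=9 M=5 P=8
Draw 2: a1=0.702, a2=2.000, a3=21.816, a0=24.518; τ=−ln(0.8282)/24.518=0.008 → t=0.060; u2·a0=0.5436·24.518=13.328; a1+a2=2.702 < 13.328 ≤ a1+…+a3=24.518 → R3 fires; B=2 E=10 M=5 P=8
Draw 3: a1=0.780, a2=2.000, a3=24.240, a0=27.020; τ=−ln(0.0889)/27.020=0.090 → t=0.149; u2·a0=0.3750·27.020=10.133; a1+a2=2.780 < 10.133 ≤ a1+…+a3=27.020 → R3 fires; B=2 E=11 M=5 P=8
Draw 4: a1=0.858, a2=2.000, a3=26.664, a0=29.522; τ=−ln(0.8991)/29.522=0.004 → t=0.153; u2·a0=0.8730·29.522=25.773; a1+a2=2.858 < 25.773 ≤ a1+…+a3=29.522 → R3 fires; B=2 E=12 M=5 P=8
Draw 5: a1=0.936, a2=2.000, a3=29.088, a0=32.024; τ=−ln(0.5622)/32.024=0.018 → t=0.171; u2·a0=0.1335·32.024=4.275; a1+a2=2.936 < 4.275 ≤ a1+…+a3=32.024 → R3 fires; B=2 E=13 M=5 P=8
Draw 6: a1=1.014, a2=2.000, a3=31.512, a0=34.526; τ=−ln(0.4134)/34.526=0.026 → t=0.196; u2·a0=0.1530·34.526=5.282; a1+a2=3.014 < 5.282 ≤ a1+…+a3=34.526 → R3 fires; B=2 E=14 M=5 P=8
Draw 7: a1=1.092, a2=2.000, a3=33.936, a0=37.028; τ=−ln(0.7496)/37.028=0.008 → t=0.204; u2·a0=0.1818·37.028=6.732; a1+a2=3.092 < 6.732 ≤ a1+…+a3=37.028 → R3 fires; B=2 E=15 M=5 P=8
Draw 8: a1=1.170, a2=2.000, a3=36.360, a0=39.530; τ=−ln(0.7152)/39.530=0.008 → t=0.213; u2·a0=0.6315·39.530=24.963; a1+a2=3.170 < 24.963 ≤ a1+…+a3=39.530 → R3 fires; B=2 E=16 M=5 P=8
Draw 9: a1=1.248, a2=2.000, a3=38.784, a0=42.032; τ=−ln(0.3274)/42.032=0.027 → t=0.239; u2·a0=0.8188·42.032=34.416; a1+a2=3.248 < 34.416 ≤ a1+…+a3=42.032 → R3 fires; B=2 E=17 M=5 P=8
Draw 10: a1=1.326, a2=2.000, a3=41.208, a0=44.534; τ=−ln(0.4960)/44.534=0.016 → t=0.255; u2·a0=0.1097·44.534=4.885; a1+a2=3.326 < 4.885 ≤ a1+…+a3=44.534 → R3 fires; B=2 E=18 M=5 P=8
Draw 11: a1=1.404, a2=2.000, a3=43.632, a0=47.036; τ=−ln(0.6861)/47.036=0.008 → t=0.263; u2·a0=0.7451·47.036=35.047; a1+a2=3.404 < 35.047 ≤ a1+…+a3=47.036 → R3 fires; B=2 E=19 M=5 P=8
Draw 12: a1=1.482, a2=2.000, a3=46.056, a0=49.538; τ=−ln(0.4627)/49.538=0.016 → t=0.279 > T=0.27: stop.
At T=0.27: B=2 E=19 M=5 P=8; the largest is E.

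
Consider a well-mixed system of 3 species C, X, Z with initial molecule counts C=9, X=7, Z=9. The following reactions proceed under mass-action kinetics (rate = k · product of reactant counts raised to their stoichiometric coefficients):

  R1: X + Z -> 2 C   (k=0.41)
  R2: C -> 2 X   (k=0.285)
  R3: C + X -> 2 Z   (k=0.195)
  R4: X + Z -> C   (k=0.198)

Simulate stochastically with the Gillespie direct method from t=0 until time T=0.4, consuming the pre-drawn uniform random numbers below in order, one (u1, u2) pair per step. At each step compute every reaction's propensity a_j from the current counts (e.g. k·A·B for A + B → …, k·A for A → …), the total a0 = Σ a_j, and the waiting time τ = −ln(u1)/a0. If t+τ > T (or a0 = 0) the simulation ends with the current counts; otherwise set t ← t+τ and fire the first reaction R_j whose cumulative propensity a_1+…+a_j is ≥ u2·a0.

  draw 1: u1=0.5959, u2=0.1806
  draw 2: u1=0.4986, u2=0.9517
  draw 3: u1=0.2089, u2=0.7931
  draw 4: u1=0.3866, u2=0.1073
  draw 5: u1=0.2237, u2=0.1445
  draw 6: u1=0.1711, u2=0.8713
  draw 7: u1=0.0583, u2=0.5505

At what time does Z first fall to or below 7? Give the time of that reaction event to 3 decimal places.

Threshold first reached at t = 0.025

t=0.000: C=9 X=7 Z=9
Draw 1: a1=25.830, a2=2.565, a3=12.285, a4=12.474, a0=53.154; τ=−ln(0.5959)/53.154=0.010 → t=0.010; u2·a0=0.1806·53.154=9.600 ≤ a1=25.830 → R1 fires; C=11 X=6 Z=8
Draw 2: a1=19.680, a2=3.135, a3=12.870, a4=9.504, a0=45.189; τ=−ln(0.4986)/45.189=0.015 → t=0.025; u2·a0=0.9517·45.189=43.006; a1+…+a3=35.685 < 43.006 ≤ a1+…+a4=45.189 → R4 fires; C=12 X=5 Z=7
Draw 3: a1=14.350, a2=3.420, a3=11.700, a4=6.930, a0=36.400; τ=−ln(0.2089)/36.400=0.043 → t=0.068; u2·a0=0.7931·36.400=28.869; a1+a2=17.770 < 28.869 ≤ a1+…+a3=29.470 → R3 fires; C=11 X=4 Z=9
Draw 4: a1=14.760, a2=3.135, a3=8.580, a4=7.128, a0=33.603; τ=−ln(0.3866)/33.603=0.028 → t=0.096; u2·a0=0.1073·33.603=3.606 ≤ a1=14.760 → R1 fires; C=13 X=3 Z=8
Draw 5: a1=9.840, a2=3.705, a3=7.605, a4=4.752, a0=25.902; τ=−ln(0.2237)/25.902=0.058 → t=0.154; u2·a0=0.1445·25.902=3.743 ≤ a1=9.840 → R1 fires; C=15 X=2 Z=7
Draw 6: a1=5.740, a2=4.275, a3=5.850, a4=2.772, a0=18.637; τ=−ln(0.1711)/18.637=0.095 → t=0.249; u2·a0=0.8713·18.637=16.238; a1+…+a3=15.865 < 16.238 ≤ a1+…+a4=18.637 → R4 fires; C=16 X=1 Z=6
Draw 7: a1=2.460, a2=4.560, a3=3.120, a4=1.188, a0=11.328; τ=−ln(0.0583)/11.328=0.251 → t=0.500 > T=0.4: stop.
Z first becomes ≤ 7 when it reaches 7 at the event at t=0.025.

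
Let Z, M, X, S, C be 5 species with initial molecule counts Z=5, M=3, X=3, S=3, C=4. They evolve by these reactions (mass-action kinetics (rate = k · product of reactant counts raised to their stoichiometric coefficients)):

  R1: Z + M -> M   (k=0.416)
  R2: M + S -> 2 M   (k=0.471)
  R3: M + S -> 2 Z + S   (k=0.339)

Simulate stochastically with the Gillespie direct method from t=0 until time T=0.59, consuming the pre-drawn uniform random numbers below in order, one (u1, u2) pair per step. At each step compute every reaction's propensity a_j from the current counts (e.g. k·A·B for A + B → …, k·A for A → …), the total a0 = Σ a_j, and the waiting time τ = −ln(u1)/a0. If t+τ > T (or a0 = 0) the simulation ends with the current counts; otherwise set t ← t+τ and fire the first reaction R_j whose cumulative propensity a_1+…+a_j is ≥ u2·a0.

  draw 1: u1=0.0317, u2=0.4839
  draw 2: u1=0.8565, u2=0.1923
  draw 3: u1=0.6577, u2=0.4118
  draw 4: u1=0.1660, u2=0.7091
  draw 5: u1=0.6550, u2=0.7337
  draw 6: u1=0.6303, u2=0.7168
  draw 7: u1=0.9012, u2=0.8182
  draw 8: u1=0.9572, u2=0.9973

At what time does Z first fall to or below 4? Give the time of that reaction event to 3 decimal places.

t=0.000: Z=5 M=3 X=3 S=3 C=4
Draw 1: a1=6.240, a2=4.239, a3=3.051, a0=13.530; τ=−ln(0.0317)/13.530=0.255 → t=0.255; u2·a0=0.4839·13.530=6.547; a1=6.240 < 6.547 ≤ a1+a2=10.479 → R2 fires; Z=5 M=4 X=3 S=2 C=4
Draw 2: a1=8.320, a2=3.768, a3=2.712, a0=14.800; τ=−ln(0.8565)/14.800=0.010 → t=0.266; u2·a0=0.1923·14.800=2.846 ≤ a1=8.320 → R1 fires; Z=4 M=4 X=3 S=2 C=4
Draw 3: a1=6.656, a2=3.768, a3=2.712, a0=13.136; τ=−ln(0.6577)/13.136=0.032 → t=0.297; u2·a0=0.4118·13.136=5.409 ≤ a1=6.656 → R1 fires; Z=3 M=4 X=3 S=2 C=4
Draw 4: a1=4.992, a2=3.768, a3=2.712, a0=11.472; τ=−ln(0.1660)/11.472=0.157 → t=0.454; u2·a0=0.7091·11.472=8.135; a1=4.992 < 8.135 ≤ a1+a2=8.760 → R2 fires; Z=3 M=5 X=3 S=1 C=4
Draw 5: a1=6.240, a2=2.355, a3=1.695, a0=10.290; τ=−ln(0.6550)/10.290=0.041 → t=0.495; u2·a0=0.7337·10.290=7.550; a1=6.240 < 7.550 ≤ a1+a2=8.595 → R2 fires; Z=3 M=6 X=3 S=0 C=4
Draw 6: a1=7.488, a2=0.000, a3=0.000, a0=7.488; τ=−ln(0.6303)/7.488=0.062 → t=0.557; u2·a0=0.7168·7.488=5.367 ≤ a1=7.488 → R1 fires; Z=2 M=6 X=3 S=0 C=4
Draw 7: a1=4.992, a2=0.000, a3=0.000, a0=4.992; τ=−ln(0.9012)/4.992=0.021 → t=0.578; u2·a0=0.8182·4.992=4.084 ≤ a1=4.992 → R1 fires; Z=1 M=6 X=3 S=0 C=4
Draw 8: a1=2.496, a2=0.000, a3=0.000, a0=2.496; τ=−ln(0.9572)/2.496=0.018 → t=0.595 > T=0.59: stop.
Z first becomes ≤ 4 when it reaches 4 at the event at t=0.266.

Threshold first reached at t = 0.266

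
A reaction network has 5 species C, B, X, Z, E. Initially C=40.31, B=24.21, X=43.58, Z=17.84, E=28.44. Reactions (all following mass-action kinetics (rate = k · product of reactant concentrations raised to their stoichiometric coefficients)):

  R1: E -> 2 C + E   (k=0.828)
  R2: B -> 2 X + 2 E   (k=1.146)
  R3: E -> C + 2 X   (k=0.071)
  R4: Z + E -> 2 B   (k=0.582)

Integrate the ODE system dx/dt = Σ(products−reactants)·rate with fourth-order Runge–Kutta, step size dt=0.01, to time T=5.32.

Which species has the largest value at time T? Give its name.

RK4 with dt=0.01: 532 steps to T=5.32. Trajectory (selected grid times):
t=0.00: C=40.31 B=24.21 X=43.58 Z=17.84 E=28.44
t=0.59: C=82.06 B=31.99 X=102.81 Z=0.00 E=64.68
t=1.18: C=164.16 B=16.27 X=141.00 Z=0.00 E=92.75
t=1.77: C=265.64 B=8.27 X=165.34 Z=0.00 E=104.57
t=2.36: C=374.52 B=4.21 X=182.42 Z=0.00 E=108.22
t=2.96: C=486.69 B=2.12 X=195.83 Z=0.00 E=107.80
t=3.55: C=595.42 B=1.08 X=206.85 Z=0.00 E=105.41
t=4.14: C=701.19 B=0.55 X=216.61 Z=0.00 E=102.12
t=4.73: C=803.39 B=0.28 X=225.55 Z=0.00 E=98.45
t=5.32: C=901.79 B=0.14 X=233.91 Z=0.00 E=94.68
At T=5.32: C=901.79 B=0.14 X=233.91 Z=0.00 E=94.68; the largest is C.

Dominant species at T: C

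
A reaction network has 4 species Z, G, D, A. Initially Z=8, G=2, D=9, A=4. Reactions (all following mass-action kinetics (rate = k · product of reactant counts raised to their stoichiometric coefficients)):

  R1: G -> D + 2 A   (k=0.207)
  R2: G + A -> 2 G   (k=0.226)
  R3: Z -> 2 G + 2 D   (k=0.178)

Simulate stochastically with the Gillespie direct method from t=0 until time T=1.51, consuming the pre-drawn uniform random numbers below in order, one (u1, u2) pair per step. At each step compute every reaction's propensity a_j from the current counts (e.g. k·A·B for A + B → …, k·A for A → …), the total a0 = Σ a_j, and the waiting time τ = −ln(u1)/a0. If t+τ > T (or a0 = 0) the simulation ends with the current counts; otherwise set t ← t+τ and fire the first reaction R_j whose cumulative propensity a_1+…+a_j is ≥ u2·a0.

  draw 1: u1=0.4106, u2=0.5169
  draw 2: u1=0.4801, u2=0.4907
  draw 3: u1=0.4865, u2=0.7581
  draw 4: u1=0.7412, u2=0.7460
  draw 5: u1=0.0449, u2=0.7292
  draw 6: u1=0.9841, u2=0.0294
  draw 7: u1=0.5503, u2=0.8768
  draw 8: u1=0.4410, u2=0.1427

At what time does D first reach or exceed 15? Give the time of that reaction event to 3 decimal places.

t=0.000: Z=8 G=2 D=9 A=4
Draw 1: a1=0.414, a2=1.808, a3=1.424, a0=3.646; τ=−ln(0.4106)/3.646=0.244 → t=0.244; u2·a0=0.5169·3.646=1.885; a1=0.414 < 1.885 ≤ a1+a2=2.222 → R2 fires; Z=8 G=3 D=9 A=3
Draw 2: a1=0.621, a2=2.034, a3=1.424, a0=4.079; τ=−ln(0.4801)/4.079=0.180 → t=0.424; u2·a0=0.4907·4.079=2.002; a1=0.621 < 2.002 ≤ a1+a2=2.655 → R2 fires; Z=8 G=4 D=9 A=2
Draw 3: a1=0.828, a2=1.808, a3=1.424, a0=4.060; τ=−ln(0.4865)/4.060=0.177 → t=0.601; u2·a0=0.7581·4.060=3.078; a1+a2=2.636 < 3.078 ≤ a1+…+a3=4.060 → R3 fires; Z=7 G=6 D=11 A=2
Draw 4: a1=1.242, a2=2.712, a3=1.246, a0=5.200; τ=−ln(0.7412)/5.200=0.058 → t=0.659; u2·a0=0.7460·5.200=3.879; a1=1.242 < 3.879 ≤ a1+a2=3.954 → R2 fires; Z=7 G=7 D=11 A=1
Draw 5: a1=1.449, a2=1.582, a3=1.246, a0=4.277; τ=−ln(0.0449)/4.277=0.726 → t=1.385; u2·a0=0.7292·4.277=3.119; a1+a2=3.031 < 3.119 ≤ a1+…+a3=4.277 → R3 fires; Z=6 G=9 D=13 A=1
Draw 6: a1=1.863, a2=2.034, a3=1.068, a0=4.965; τ=−ln(0.9841)/4.965=0.003 → t=1.388; u2·a0=0.0294·4.965=0.146 ≤ a1=1.863 → R1 fires; Z=6 G=8 D=14 A=3
Draw 7: a1=1.656, a2=5.424, a3=1.068, a0=8.148; τ=−ln(0.5503)/8.148=0.073 → t=1.461; u2·a0=0.8768·8.148=7.144; a1+a2=7.080 < 7.144 ≤ a1+…+a3=8.148 → R3 fires; Z=5 G=10 D=16 A=3
Draw 8: a1=2.070, a2=6.780, a3=0.890, a0=9.740; τ=−ln(0.4410)/9.740=0.084 → t=1.545 > T=1.51: stop.
D first becomes ≥ 15 when it reaches 16 at the event at t=1.461.

Threshold first reached at t = 1.461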